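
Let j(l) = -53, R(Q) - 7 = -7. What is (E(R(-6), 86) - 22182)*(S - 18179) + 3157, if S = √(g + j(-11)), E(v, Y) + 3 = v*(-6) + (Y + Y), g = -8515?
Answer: 400177484 - 132078*I*√238 ≈ 4.0018e+8 - 2.0376e+6*I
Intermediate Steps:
R(Q) = 0 (R(Q) = 7 - 7 = 0)
E(v, Y) = -3 - 6*v + 2*Y (E(v, Y) = -3 + (v*(-6) + (Y + Y)) = -3 + (-6*v + 2*Y) = -3 - 6*v + 2*Y)
S = 6*I*√238 (S = √(-8515 - 53) = √(-8568) = 6*I*√238 ≈ 92.563*I)
(E(R(-6), 86) - 22182)*(S - 18179) + 3157 = ((-3 - 6*0 + 2*86) - 22182)*(6*I*√238 - 18179) + 3157 = ((-3 + 0 + 172) - 22182)*(-18179 + 6*I*√238) + 3157 = (169 - 22182)*(-18179 + 6*I*√238) + 3157 = -22013*(-18179 + 6*I*√238) + 3157 = (400174327 - 132078*I*√238) + 3157 = 400177484 - 132078*I*√238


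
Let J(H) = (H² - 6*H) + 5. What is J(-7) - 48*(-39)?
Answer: 1968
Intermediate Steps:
J(H) = 5 + H² - 6*H
J(-7) - 48*(-39) = (5 + (-7)² - 6*(-7)) - 48*(-39) = (5 + 49 + 42) + 1872 = 96 + 1872 = 1968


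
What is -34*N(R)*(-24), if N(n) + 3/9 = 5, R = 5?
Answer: 3808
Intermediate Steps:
N(n) = 14/3 (N(n) = -⅓ + 5 = 14/3)
-34*N(R)*(-24) = -34*14/3*(-24) = -476/3*(-24) = 3808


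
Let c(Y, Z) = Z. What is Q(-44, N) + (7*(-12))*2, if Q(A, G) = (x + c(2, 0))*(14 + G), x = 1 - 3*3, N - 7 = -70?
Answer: 224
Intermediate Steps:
N = -63 (N = 7 - 70 = -63)
x = -8 (x = 1 - 9 = -8)
Q(A, G) = -112 - 8*G (Q(A, G) = (-8 + 0)*(14 + G) = -8*(14 + G) = -112 - 8*G)
Q(-44, N) + (7*(-12))*2 = (-112 - 8*(-63)) + (7*(-12))*2 = (-112 + 504) - 84*2 = 392 - 168 = 224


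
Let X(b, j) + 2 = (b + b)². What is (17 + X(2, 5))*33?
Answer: 1023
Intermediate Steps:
X(b, j) = -2 + 4*b² (X(b, j) = -2 + (b + b)² = -2 + (2*b)² = -2 + 4*b²)
(17 + X(2, 5))*33 = (17 + (-2 + 4*2²))*33 = (17 + (-2 + 4*4))*33 = (17 + (-2 + 16))*33 = (17 + 14)*33 = 31*33 = 1023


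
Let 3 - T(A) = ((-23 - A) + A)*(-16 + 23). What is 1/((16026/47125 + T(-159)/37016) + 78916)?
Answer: 436094750/34415003527729 ≈ 1.2672e-5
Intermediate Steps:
T(A) = 164 (T(A) = 3 - ((-23 - A) + A)*(-16 + 23) = 3 - (-23)*7 = 3 - 1*(-161) = 3 + 161 = 164)
1/((16026/47125 + T(-159)/37016) + 78916) = 1/((16026/47125 + 164/37016) + 78916) = 1/((16026*(1/47125) + 164*(1/37016)) + 78916) = 1/((16026/47125 + 41/9254) + 78916) = 1/(150236729/436094750 + 78916) = 1/(34415003527729/436094750) = 436094750/34415003527729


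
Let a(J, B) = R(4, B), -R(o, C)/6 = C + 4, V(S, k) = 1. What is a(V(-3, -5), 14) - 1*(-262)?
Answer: 154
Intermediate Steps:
R(o, C) = -24 - 6*C (R(o, C) = -6*(C + 4) = -6*(4 + C) = -24 - 6*C)
a(J, B) = -24 - 6*B
a(V(-3, -5), 14) - 1*(-262) = (-24 - 6*14) - 1*(-262) = (-24 - 84) + 262 = -108 + 262 = 154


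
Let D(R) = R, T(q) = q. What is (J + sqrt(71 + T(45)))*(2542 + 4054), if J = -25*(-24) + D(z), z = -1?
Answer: 3951004 + 13192*sqrt(29) ≈ 4.0220e+6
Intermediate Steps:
J = 599 (J = -25*(-24) - 1 = 600 - 1 = 599)
(J + sqrt(71 + T(45)))*(2542 + 4054) = (599 + sqrt(71 + 45))*(2542 + 4054) = (599 + sqrt(116))*6596 = (599 + 2*sqrt(29))*6596 = 3951004 + 13192*sqrt(29)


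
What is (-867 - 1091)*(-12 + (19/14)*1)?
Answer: 145871/7 ≈ 20839.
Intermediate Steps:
(-867 - 1091)*(-12 + (19/14)*1) = -1958*(-12 + (19*(1/14))*1) = -1958*(-12 + (19/14)*1) = -1958*(-12 + 19/14) = -1958*(-149/14) = 145871/7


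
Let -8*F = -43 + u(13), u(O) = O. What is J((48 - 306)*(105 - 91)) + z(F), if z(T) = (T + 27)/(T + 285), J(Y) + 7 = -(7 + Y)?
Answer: 1385271/385 ≈ 3598.1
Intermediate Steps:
F = 15/4 (F = -(-43 + 13)/8 = -⅛*(-30) = 15/4 ≈ 3.7500)
J(Y) = -14 - Y (J(Y) = -7 - (7 + Y) = -7 + (-7 - Y) = -14 - Y)
z(T) = (27 + T)/(285 + T)
J((48 - 306)*(105 - 91)) + z(F) = (-14 - (48 - 306)*(105 - 91)) + (27 + 15/4)/(285 + 15/4) = (-14 - (-258)*14) + (123/4)/(1155/4) = (-14 - 1*(-3612)) + (4/1155)*(123/4) = (-14 + 3612) + 41/385 = 3598 + 41/385 = 1385271/385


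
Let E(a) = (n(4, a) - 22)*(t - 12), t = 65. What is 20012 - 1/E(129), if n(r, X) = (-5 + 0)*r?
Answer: 44546713/2226 ≈ 20012.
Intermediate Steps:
n(r, X) = -5*r
E(a) = -2226 (E(a) = (-5*4 - 22)*(65 - 12) = (-20 - 22)*53 = -42*53 = -2226)
20012 - 1/E(129) = 20012 - 1/(-2226) = 20012 - 1*(-1/2226) = 20012 + 1/2226 = 44546713/2226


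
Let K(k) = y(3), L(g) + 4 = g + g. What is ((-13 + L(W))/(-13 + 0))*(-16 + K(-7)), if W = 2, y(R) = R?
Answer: -13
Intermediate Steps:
L(g) = -4 + 2*g (L(g) = -4 + (g + g) = -4 + 2*g)
K(k) = 3
((-13 + L(W))/(-13 + 0))*(-16 + K(-7)) = ((-13 + (-4 + 2*2))/(-13 + 0))*(-16 + 3) = ((-13 + (-4 + 4))/(-13))*(-13) = ((-13 + 0)*(-1/13))*(-13) = -13*(-1/13)*(-13) = 1*(-13) = -13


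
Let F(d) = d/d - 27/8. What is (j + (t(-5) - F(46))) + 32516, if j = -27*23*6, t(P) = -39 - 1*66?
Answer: 229499/8 ≈ 28687.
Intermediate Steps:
t(P) = -105 (t(P) = -39 - 66 = -105)
F(d) = -19/8 (F(d) = 1 - 27*⅛ = 1 - 27/8 = -19/8)
j = -3726 (j = -621*6 = -3726)
(j + (t(-5) - F(46))) + 32516 = (-3726 + (-105 - 1*(-19/8))) + 32516 = (-3726 + (-105 + 19/8)) + 32516 = (-3726 - 821/8) + 32516 = -30629/8 + 32516 = 229499/8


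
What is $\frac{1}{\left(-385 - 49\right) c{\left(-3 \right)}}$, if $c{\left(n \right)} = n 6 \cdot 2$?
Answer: $\frac{1}{15624} \approx 6.4004 \cdot 10^{-5}$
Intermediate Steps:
$c{\left(n \right)} = 12 n$ ($c{\left(n \right)} = 6 n 2 = 12 n$)
$\frac{1}{\left(-385 - 49\right) c{\left(-3 \right)}} = \frac{1}{\left(-385 - 49\right) 12 \left(-3\right)} = \frac{1}{\left(-434\right) \left(-36\right)} = \frac{1}{15624}$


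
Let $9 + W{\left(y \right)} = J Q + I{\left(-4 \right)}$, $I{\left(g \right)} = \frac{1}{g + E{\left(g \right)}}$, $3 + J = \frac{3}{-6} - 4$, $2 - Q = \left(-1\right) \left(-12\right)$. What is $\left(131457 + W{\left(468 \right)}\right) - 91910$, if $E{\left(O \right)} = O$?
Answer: $\frac{316903}{8} \approx 39613.0$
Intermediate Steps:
$Q = -10$ ($Q = 2 - \left(-1\right) \left(-12\right) = 2 - 12 = -10$)
$J = - \frac{15}{2}$ ($J = -3 + \left(\frac{3}{-6} - 4\right) = -3 + \left(3 \left(- \frac{1}{6}\right) - 4\right) = -3 - \frac{9}{2} = - \frac{15}{2} \approx -7.5$)
$I{\left(g \right)} = \frac{1}{2 g}$ ($I{\left(g \right)} = \frac{1}{g + g} = \frac{1}{2 g}$)
$W{\left(y \right)} = \frac{527}{8}$ ($W{\left(y \right)} = -9 + \left(\left(- \frac{15}{2}\right) \left(-10\right) + \frac{1}{2 \left(-4\right)}\right) = -9 + \left(75 + \frac{1}{2} \left(- \frac{1}{4}\right)\right) = -9 + \left(75 - \frac{1}{8}\right) = -9 + \frac{599}{8} = \frac{527}{8}$)
$\left(131457 + W{\left(468 \right)}\right) - 91910 = \left(131457 + \frac{527}{8}\right) - 91910 = \frac{1052183}{8} - 91910 = \frac{316903}{8}$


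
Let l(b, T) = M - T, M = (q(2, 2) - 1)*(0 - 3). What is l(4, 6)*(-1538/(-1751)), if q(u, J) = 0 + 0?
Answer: -4614/1751 ≈ -2.6351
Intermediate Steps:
q(u, J) = 0
M = 3 (M = (0 - 1)*(0 - 3) = -1*(-3) = 3)
l(b, T) = 3 - T
l(4, 6)*(-1538/(-1751)) = (3 - 1*6)*(-1538/(-1751)) = (3 - 6)*(-1538*(-1/1751)) = -3*1538/1751 = -4614/1751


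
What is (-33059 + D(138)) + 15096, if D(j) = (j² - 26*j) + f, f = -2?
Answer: -2509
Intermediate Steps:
D(j) = -2 + j² - 26*j (D(j) = (j² - 26*j) - 2 = -2 + j² - 26*j)
(-33059 + D(138)) + 15096 = (-33059 + (-2 + 138² - 26*138)) + 15096 = (-33059 + (-2 + 19044 - 3588)) + 15096 = (-33059 + 15454) + 15096 = -17605 + 15096 = -2509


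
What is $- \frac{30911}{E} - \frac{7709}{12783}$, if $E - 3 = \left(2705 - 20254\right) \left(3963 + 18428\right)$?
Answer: $- \frac{3028776672791}{5022947622648} \approx -0.60299$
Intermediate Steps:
$E = -392939656$ ($E = 3 + \left(2705 - 20254\right) \left(3963 + 18428\right) = 3 - 392939659 = -392939656$)
$- \frac{30911}{E} - \frac{7709}{12783} = - \frac{30911}{-392939656} - \frac{7709}{12783} = \left(-30911\right) \left(- \frac{1}{392939656}\right) - \frac{7709}{12783} = \frac{30911}{392939656} - \frac{7709}{12783} = - \frac{3028776672791}{5022947622648}$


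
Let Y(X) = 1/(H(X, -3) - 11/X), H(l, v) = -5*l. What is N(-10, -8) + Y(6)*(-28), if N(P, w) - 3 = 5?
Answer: 1696/191 ≈ 8.8796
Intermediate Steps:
N(P, w) = 8 (N(P, w) = 3 + 5 = 8)
Y(X) = 1/(-11/X - 5*X) (Y(X) = 1/(-5*X - 11/X) = 1/(-11/X - 5*X))
N(-10, -8) + Y(6)*(-28) = 8 + (6/(-11 - 5*6²))*(-28) = 8 + (6/(-11 - 5*36))*(-28) = 8 + (6/(-11 - 180))*(-28) = 8 + (6/(-191))*(-28) = 8 + (6*(-1/191))*(-28) = 8 - 6/191*(-28) = 8 + 168/191 = 1696/191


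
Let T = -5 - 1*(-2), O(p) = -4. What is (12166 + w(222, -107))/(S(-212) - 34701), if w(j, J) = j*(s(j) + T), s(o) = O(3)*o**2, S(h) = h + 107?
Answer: 21876346/17403 ≈ 1257.0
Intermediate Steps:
S(h) = 107 + h
T = -3 (T = -5 + 2 = -3)
s(o) = -4*o**2
w(j, J) = j*(-3 - 4*j**2) (w(j, J) = j*(-4*j**2 - 3) = j*(-3 - 4*j**2))
(12166 + w(222, -107))/(S(-212) - 34701) = (12166 + 222*(-3 - 4*222**2))/((107 - 212) - 34701) = (12166 + 222*(-3 - 4*49284))/(-105 - 34701) = (12166 + 222*(-3 - 197136))/(-34806) = (12166 + 222*(-197139))*(-1/34806) = (12166 - 43764858)*(-1/34806) = -43752692*(-1/34806) = 21876346/17403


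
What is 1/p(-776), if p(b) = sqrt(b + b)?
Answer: -I*sqrt(97)/388 ≈ -0.025384*I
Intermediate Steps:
p(b) = sqrt(2)*sqrt(b) (p(b) = sqrt(2*b) = sqrt(2)*sqrt(b))
1/p(-776) = 1/(sqrt(2)*sqrt(-776)) = 1/(sqrt(2)*(2*I*sqrt(194))) = 1/(4*I*sqrt(97)) = -I*sqrt(97)/388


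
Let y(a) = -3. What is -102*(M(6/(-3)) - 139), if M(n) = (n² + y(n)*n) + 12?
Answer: 11934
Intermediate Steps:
M(n) = 12 + n² - 3*n (M(n) = (n² - 3*n) + 12 = 12 + n² - 3*n)
-102*(M(6/(-3)) - 139) = -102*((12 + (6/(-3))² - 18/(-3)) - 139) = -102*((12 + (6*(-⅓))² - 18*(-1)/3) - 139) = -102*((12 + (-2)² - 3*(-2)) - 139) = -102*((12 + 4 + 6) - 139) = -102*(22 - 139) = -102*(-117) = 11934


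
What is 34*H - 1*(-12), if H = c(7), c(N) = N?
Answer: 250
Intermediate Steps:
H = 7
34*H - 1*(-12) = 34*7 - 1*(-12) = 238 + 12 = 250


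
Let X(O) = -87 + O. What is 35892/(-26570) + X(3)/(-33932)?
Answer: -151956933/112696655 ≈ -1.3484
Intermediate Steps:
35892/(-26570) + X(3)/(-33932) = 35892/(-26570) + (-87 + 3)/(-33932) = 35892*(-1/26570) - 84*(-1/33932) = -17946/13285 + 21/8483 = -151956933/112696655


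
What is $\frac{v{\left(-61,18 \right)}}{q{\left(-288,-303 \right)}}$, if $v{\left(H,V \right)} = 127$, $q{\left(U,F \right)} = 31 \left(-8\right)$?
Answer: $- \frac{127}{248} \approx -0.5121$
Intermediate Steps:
$q{\left(U,F \right)} = -248$
$\frac{v{\left(-61,18 \right)}}{q{\left(-288,-303 \right)}} = \frac{127}{-248} = 127 \left(- \frac{1}{248}\right) = - \frac{127}{248}$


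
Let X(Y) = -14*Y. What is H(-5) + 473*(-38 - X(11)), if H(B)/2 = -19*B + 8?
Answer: 55074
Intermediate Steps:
H(B) = 16 - 38*B (H(B) = 2*(-19*B + 8) = 2*(8 - 19*B) = 16 - 38*B)
H(-5) + 473*(-38 - X(11)) = (16 - 38*(-5)) + 473*(-38 - (-14)*11) = (16 + 190) + 473*(-38 - 1*(-154)) = 206 + 473*(-38 + 154) = 206 + 473*116 = 206 + 54868 = 55074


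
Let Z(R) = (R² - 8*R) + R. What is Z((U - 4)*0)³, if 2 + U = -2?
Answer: 0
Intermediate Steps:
U = -4 (U = -2 - 2 = -4)
Z(R) = R² - 7*R
Z((U - 4)*0)³ = (((-4 - 4)*0)*(-7 + (-4 - 4)*0))³ = ((-8*0)*(-7 - 8*0))³ = (0*(-7 + 0))³ = (0*(-7))³ = 0³ = 0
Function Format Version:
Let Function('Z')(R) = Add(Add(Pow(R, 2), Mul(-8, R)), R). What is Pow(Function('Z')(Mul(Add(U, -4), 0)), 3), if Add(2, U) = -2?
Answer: 0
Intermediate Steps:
U = -4 (U = Add(-2, -2) = -4)
Function('Z')(R) = Add(Pow(R, 2), Mul(-7, R))
Pow(Function('Z')(Mul(Add(U, -4), 0)), 3) = Pow(Mul(Mul(Add(-4, -4), 0), Add(-7, Mul(Add(-4, -4), 0))), 3) = Pow(Mul(Mul(-8, 0), Add(-7, Mul(-8, 0))), 3) = Pow(Mul(0, Add(-7, 0)), 3) = Pow(Mul(0, -7), 3) = Pow(0, 3) = 0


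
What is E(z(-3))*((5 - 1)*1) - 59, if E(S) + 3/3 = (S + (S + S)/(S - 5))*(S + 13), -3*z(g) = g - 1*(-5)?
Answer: -12895/153 ≈ -84.281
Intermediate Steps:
z(g) = -5/3 - g/3 (z(g) = -(g - 1*(-5))/3 = -(g + 5)/3 = -(5 + g)/3 = -5/3 - g/3)
E(S) = -1 + (13 + S)*(S + 2*S/(-5 + S)) (E(S) = -1 + (S + (S + S)/(S - 5))*(S + 13) = -1 + (S + (2*S)/(-5 + S))*(13 + S) = -1 + (S + 2*S/(-5 + S))*(13 + S) = -1 + (13 + S)*(S + 2*S/(-5 + S)))
E(z(-3))*((5 - 1)*1) - 59 = ((5 + (-5/3 - ⅓*(-3))³ - 40*(-5/3 - ⅓*(-3)) + 10*(-5/3 - ⅓*(-3))²)/(-5 + (-5/3 - ⅓*(-3))))*((5 - 1)*1) - 59 = ((5 + (-5/3 + 1)³ - 40*(-5/3 + 1) + 10*(-5/3 + 1)²)/(-5 + (-5/3 + 1)))*(4*1) - 59 = ((5 + (-⅔)³ - 40*(-⅔) + 10*(-⅔)²)/(-5 - ⅔))*4 - 59 = ((5 - 8/27 + 80/3 + 10*(4/9))/(-17/3))*4 - 59 = -3*(5 - 8/27 + 80/3 + 40/9)/17*4 - 59 = -3/17*967/27*4 - 59 = -967/153*4 - 59 = -3868/153 - 59 = -12895/153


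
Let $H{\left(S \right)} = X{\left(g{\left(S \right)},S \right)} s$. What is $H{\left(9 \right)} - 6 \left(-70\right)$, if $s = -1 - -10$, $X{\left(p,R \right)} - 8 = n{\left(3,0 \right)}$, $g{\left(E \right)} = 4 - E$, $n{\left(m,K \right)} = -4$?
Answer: $456$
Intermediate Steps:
$X{\left(p,R \right)} = 4$ ($X{\left(p,R \right)} = 8 - 4 = 4$)
$s = 9$ ($s = -1 + 10 = 9$)
$H{\left(S \right)} = 36$ ($H{\left(S \right)} = 4 \cdot 9 = 36$)
$H{\left(9 \right)} - 6 \left(-70\right) = 36 - 6 \left(-70\right) = 36 - -420 = 36 + 420 = 456$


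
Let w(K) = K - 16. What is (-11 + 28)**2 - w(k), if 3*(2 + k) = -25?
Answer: 946/3 ≈ 315.33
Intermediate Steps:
k = -31/3 (k = -2 + (1/3)*(-25) = -2 - 25/3 = -31/3 ≈ -10.333)
w(K) = -16 + K
(-11 + 28)**2 - w(k) = (-11 + 28)**2 - (-16 - 31/3) = 17**2 - 1*(-79/3) = 289 + 79/3 = 946/3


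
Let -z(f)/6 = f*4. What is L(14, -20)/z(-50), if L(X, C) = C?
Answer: -1/60 ≈ -0.016667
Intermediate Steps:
z(f) = -24*f (z(f) = -6*f*4 = -24*f)
L(14, -20)/z(-50) = -20/((-24*(-50))) = -20/1200 = -20*1/1200 = -1/60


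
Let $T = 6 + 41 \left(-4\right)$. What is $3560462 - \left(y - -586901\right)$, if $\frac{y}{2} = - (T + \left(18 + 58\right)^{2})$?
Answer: $2984797$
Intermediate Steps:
$T = -158$ ($T = 6 - 164 = -158$)
$y = -11236$ ($y = 2 \left(- (-158 + \left(18 + 58\right)^{2})\right) = 2 \left(- (-158 + 76^{2})\right) = 2 \left(- (-158 + 5776)\right) = 2 \left(\left(-1\right) 5618\right) = 2 \left(-5618\right) = -11236$)
$3560462 - \left(y - -586901\right) = 3560462 - \left(-11236 - -586901\right) = 3560462 - \left(-11236 + 586901\right) = 3560462 - 575665 = 2984797$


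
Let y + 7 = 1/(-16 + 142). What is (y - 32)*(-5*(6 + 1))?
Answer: 24565/18 ≈ 1364.7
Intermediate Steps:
y = -881/126 (y = -7 + 1/(-16 + 142) = -7 + 1/126 = -881/126 ≈ -6.9921)
(y - 32)*(-5*(6 + 1)) = (-881/126 - 32)*(-5*(6 + 1)) = -(-24565)*7/126 = -4913/126*(-35) = 24565/18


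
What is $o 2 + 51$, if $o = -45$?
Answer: $-39$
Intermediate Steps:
$o 2 + 51 = \left(-45\right) 2 + 51 = -90 + 51 = -39$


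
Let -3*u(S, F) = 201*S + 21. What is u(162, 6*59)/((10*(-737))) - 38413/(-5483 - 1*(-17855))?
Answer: -74365759/45590820 ≈ -1.6312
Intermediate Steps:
u(S, F) = -7 - 67*S (u(S, F) = -(201*S + 21)/3 = -(21 + 201*S)/3 = -7 - 67*S)
u(162, 6*59)/((10*(-737))) - 38413/(-5483 - 1*(-17855)) = (-7 - 67*162)/((10*(-737))) - 38413/(-5483 - 1*(-17855)) = (-7 - 10854)/(-7370) - 38413/(-5483 + 17855) = -10861*(-1/7370) - 38413/12372 = 10861/7370 - 38413*1/12372 = 10861/7370 - 38413/12372 = -74365759/45590820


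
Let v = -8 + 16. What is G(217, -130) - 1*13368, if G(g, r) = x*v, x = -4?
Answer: -13400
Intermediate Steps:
v = 8
G(g, r) = -32 (G(g, r) = -4*8 = -32)
G(217, -130) - 1*13368 = -32 - 1*13368 = -32 - 13368 = -13400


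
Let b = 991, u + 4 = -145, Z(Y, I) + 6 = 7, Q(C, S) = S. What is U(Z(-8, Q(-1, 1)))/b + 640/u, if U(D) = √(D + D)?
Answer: -640/149 + √2/991 ≈ -4.2939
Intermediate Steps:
Z(Y, I) = 1 (Z(Y, I) = -6 + 7 = 1)
u = -149 (u = -4 - 145 = -149)
U(D) = √2*√D (U(D) = √(2*D) = √2*√D)
U(Z(-8, Q(-1, 1)))/b + 640/u = (√2*√1)/991 + 640/(-149) = (√2*1)*(1/991) + 640*(-1/149) = √2*(1/991) - 640/149 = √2/991 - 640/149 = -640/149 + √2/991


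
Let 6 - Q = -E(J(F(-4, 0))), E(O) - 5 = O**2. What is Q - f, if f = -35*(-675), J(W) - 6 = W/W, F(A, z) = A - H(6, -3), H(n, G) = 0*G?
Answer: -23565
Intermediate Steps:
H(n, G) = 0
F(A, z) = A (F(A, z) = A - 1*0 = A + 0 = A)
J(W) = 7 (J(W) = 6 + W/W = 6 + 1 = 7)
E(O) = 5 + O**2
f = 23625
Q = 60 (Q = 6 - (-1)*(5 + 7**2) = 6 - (-1)*(5 + 49) = 6 - (-1)*54 = 6 - 1*(-54) = 6 + 54 = 60)
Q - f = 60 - 1*23625 = 60 - 23625 = -23565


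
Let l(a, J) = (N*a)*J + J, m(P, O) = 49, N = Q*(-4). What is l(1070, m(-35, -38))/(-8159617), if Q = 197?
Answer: 41314791/8159617 ≈ 5.0633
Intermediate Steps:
N = -788 (N = 197*(-4) = -788)
l(a, J) = J - 788*J*a (l(a, J) = (-788*a)*J + J = -788*J*a + J = J - 788*J*a)
l(1070, m(-35, -38))/(-8159617) = (49*(1 - 788*1070))/(-8159617) = (49*(1 - 843160))*(-1/8159617) = (49*(-843159))*(-1/8159617) = -41314791*(-1/8159617) = 41314791/8159617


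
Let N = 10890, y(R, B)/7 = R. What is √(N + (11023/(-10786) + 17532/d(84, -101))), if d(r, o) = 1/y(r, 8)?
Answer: √1200571732513898/10786 ≈ 3212.4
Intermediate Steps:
y(R, B) = 7*R
d(r, o) = 1/(7*r)
√(N + (11023/(-10786) + 17532/d(84, -101))) = √(10890 + (11023/(-10786) + 17532/(((⅐)/84)))) = √(10890 + (11023*(-1/10786) + 17532/(((⅐)*(1/84))))) = √(10890 + (-11023/10786 + 17532/(1/588))) = √(10890 + (-11023/10786 + 17532*588)) = √(10890 + (-11023/10786 + 10308816)) = √(10890 + 111190878353/10786) = √(111308337893/10786) = √1200571732513898/10786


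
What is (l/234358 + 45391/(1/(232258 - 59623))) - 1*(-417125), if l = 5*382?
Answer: 918272344112345/117179 ≈ 7.8365e+9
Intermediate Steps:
l = 1910
(l/234358 + 45391/(1/(232258 - 59623))) - 1*(-417125) = (1910/234358 + 45391/(1/(232258 - 59623))) - 1*(-417125) = (1910*(1/234358) + 45391/(1/172635)) + 417125 = (955/117179 + 45391/(1/172635)) + 417125 = (955/117179 + 45391*172635) + 417125 = (955/117179 + 7836075285) + 417125 = 918223465821970/117179 + 417125 = 918272344112345/117179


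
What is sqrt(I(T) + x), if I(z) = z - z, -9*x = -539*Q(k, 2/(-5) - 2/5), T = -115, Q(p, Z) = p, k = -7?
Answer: 7*I*sqrt(77)/3 ≈ 20.475*I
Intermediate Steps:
x = -3773/9 (x = -(-539)*(-7)/9 = -1/9*3773 = -3773/9 ≈ -419.22)
I(z) = 0
sqrt(I(T) + x) = sqrt(0 - 3773/9) = sqrt(-3773/9) = 7*I*sqrt(77)/3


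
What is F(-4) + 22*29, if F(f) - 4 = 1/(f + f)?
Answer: 5135/8 ≈ 641.88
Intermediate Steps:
F(f) = 4 + 1/(2*f) (F(f) = 4 + 1/(f + f) = 4 + 1/(2*f))
F(-4) + 22*29 = (4 + (½)/(-4)) + 22*29 = (4 + (½)*(-¼)) + 638 = (4 - ⅛) + 638 = 31/8 + 638 = 5135/8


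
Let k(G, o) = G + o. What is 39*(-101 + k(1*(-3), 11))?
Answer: -3627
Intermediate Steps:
39*(-101 + k(1*(-3), 11)) = 39*(-101 + (1*(-3) + 11)) = 39*(-101 + (-3 + 11)) = 39*(-101 + 8) = 39*(-93) = -3627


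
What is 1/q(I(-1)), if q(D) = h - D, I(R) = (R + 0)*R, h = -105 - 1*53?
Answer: -1/159 ≈ -0.0062893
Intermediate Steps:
h = -158 (h = -105 - 53 = -158)
I(R) = R² (I(R) = R*R = R²)
q(D) = -158 - D
1/q(I(-1)) = 1/(-158 - 1*(-1)²) = 1/(-158 - 1*1) = 1/(-158 - 1) = 1/(-159) = -1/159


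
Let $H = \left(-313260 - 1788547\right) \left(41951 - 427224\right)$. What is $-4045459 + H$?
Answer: $809765442852$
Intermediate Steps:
$H = 809769488311$ ($H = \left(-2101807\right) \left(-385273\right) = 809769488311$)
$-4045459 + H = -4045459 + 809769488311 = 809765442852$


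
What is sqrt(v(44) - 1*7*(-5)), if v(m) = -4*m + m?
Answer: I*sqrt(97) ≈ 9.8489*I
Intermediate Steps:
v(m) = -3*m
sqrt(v(44) - 1*7*(-5)) = sqrt(-3*44 - 1*7*(-5)) = sqrt(-132 - 7*(-5)) = sqrt(-132 + 35) = sqrt(-97) = I*sqrt(97)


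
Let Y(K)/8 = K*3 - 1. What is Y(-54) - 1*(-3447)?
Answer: 2143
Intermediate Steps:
Y(K) = -8 + 24*K (Y(K) = 8*(K*3 - 1) = 8*(3*K - 1) = 8*(-1 + 3*K) = -8 + 24*K)
Y(-54) - 1*(-3447) = (-8 + 24*(-54)) - 1*(-3447) = (-8 - 1296) + 3447 = -1304 + 3447 = 2143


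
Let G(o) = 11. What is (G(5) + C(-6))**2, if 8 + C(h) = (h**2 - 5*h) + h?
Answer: 3969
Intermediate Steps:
C(h) = -8 + h**2 - 4*h (C(h) = -8 + ((h**2 - 5*h) + h) = -8 + (h**2 - 4*h) = -8 + h**2 - 4*h)
(G(5) + C(-6))**2 = (11 + (-8 + (-6)**2 - 4*(-6)))**2 = (11 + (-8 + 36 + 24))**2 = (11 + 52)**2 = 63**2 = 3969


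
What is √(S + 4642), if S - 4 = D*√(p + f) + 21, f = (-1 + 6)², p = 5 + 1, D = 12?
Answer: √(4667 + 12*√31) ≈ 68.803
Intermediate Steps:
p = 6
f = 25 (f = 5² = 25)
S = 25 + 12*√31 (S = 4 + (12*√(6 + 25) + 21) = 4 + (12*√31 + 21) = 4 + (21 + 12*√31) = 25 + 12*√31 ≈ 91.813)
√(S + 4642) = √((25 + 12*√31) + 4642) = √(4667 + 12*√31)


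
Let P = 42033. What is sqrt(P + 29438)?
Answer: sqrt(71471) ≈ 267.34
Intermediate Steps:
sqrt(P + 29438) = sqrt(42033 + 29438) = sqrt(71471)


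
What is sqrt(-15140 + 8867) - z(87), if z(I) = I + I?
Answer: -174 + 3*I*sqrt(697) ≈ -174.0 + 79.202*I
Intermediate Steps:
z(I) = 2*I
sqrt(-15140 + 8867) - z(87) = sqrt(-15140 + 8867) - 2*87 = sqrt(-6273) - 1*174 = 3*I*sqrt(697) - 174 = -174 + 3*I*sqrt(697)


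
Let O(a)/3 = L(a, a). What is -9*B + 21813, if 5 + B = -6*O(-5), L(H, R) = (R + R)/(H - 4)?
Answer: 22038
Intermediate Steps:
L(H, R) = 2*R/(-4 + H) (L(H, R) = (2*R)/(-4 + H) = 2*R/(-4 + H))
O(a) = 6*a/(-4 + a) (O(a) = 3*(2*a/(-4 + a)) = 6*a/(-4 + a))
B = -25 (B = -5 - 36*(-5)/(-4 - 5) = -5 - 36*(-5)/(-9) = -5 - 36*(-5)*(-1)/9 = -5 - 6*10/3 = -5 - 20 = -25)
-9*B + 21813 = -9*(-25) + 21813 = 225 + 21813 = 22038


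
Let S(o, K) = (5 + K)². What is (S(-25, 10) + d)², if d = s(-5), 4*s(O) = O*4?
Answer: 48400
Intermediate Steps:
s(O) = O (s(O) = (O*4)/4 = (4*O)/4 = O)
d = -5
(S(-25, 10) + d)² = ((5 + 10)² - 5)² = (15² - 5)² = (225 - 5)² = 220² = 48400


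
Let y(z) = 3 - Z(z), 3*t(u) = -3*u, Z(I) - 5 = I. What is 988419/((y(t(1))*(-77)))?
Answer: 988419/77 ≈ 12837.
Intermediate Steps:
Z(I) = 5 + I
t(u) = -u (t(u) = (-3*u)/3 = -u)
y(z) = -2 - z (y(z) = 3 - (5 + z) = 3 + (-5 - z) = -2 - z)
988419/((y(t(1))*(-77))) = 988419/(((-2 - (-1))*(-77))) = 988419/(((-2 - 1*(-1))*(-77))) = 988419/(((-2 + 1)*(-77))) = 988419/((-1*(-77))) = 988419/77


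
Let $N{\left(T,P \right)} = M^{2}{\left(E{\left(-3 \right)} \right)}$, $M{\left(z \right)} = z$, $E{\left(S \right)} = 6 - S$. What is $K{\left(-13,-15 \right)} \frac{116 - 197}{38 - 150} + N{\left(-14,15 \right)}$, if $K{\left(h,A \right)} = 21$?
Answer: $\frac{1539}{16} \approx 96.188$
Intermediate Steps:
$N{\left(T,P \right)} = 81$ ($N{\left(T,P \right)} = \left(6 - -3\right)^{2} = \left(6 + 3\right)^{2} = 9^{2} = 81$)
$K{\left(-13,-15 \right)} \frac{116 - 197}{38 - 150} + N{\left(-14,15 \right)} = 21 \frac{116 - 197}{38 - 150} + 81 = 21 \left(- \frac{81}{-112}\right) + 81 = 21 \left(\left(-81\right) \left(- \frac{1}{112}\right)\right) + 81 = 21 \cdot \frac{81}{112} + 81 = \frac{243}{16} + 81 = \frac{1539}{16}$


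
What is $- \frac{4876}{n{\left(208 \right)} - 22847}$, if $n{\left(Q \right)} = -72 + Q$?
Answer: $\frac{4876}{22711} \approx 0.2147$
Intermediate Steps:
$- \frac{4876}{n{\left(208 \right)} - 22847} = - \frac{4876}{\left(-72 + 208\right) - 22847} = - \frac{4876}{136 - 22847} = - \frac{4876}{-22711} = \left(-4876\right) \left(- \frac{1}{22711}\right) = \frac{4876}{22711}$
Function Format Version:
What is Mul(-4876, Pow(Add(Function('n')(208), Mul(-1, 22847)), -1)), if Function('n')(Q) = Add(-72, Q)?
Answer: Rational(4876, 22711) ≈ 0.21470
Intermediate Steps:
Mul(-4876, Pow(Add(Function('n')(208), Mul(-1, 22847)), -1)) = Mul(-4876, Pow(Add(Add(-72, 208), Mul(-1, 22847)), -1)) = Mul(-4876, Pow(Add(136, -22847), -1)) = Mul(-4876, Pow(-22711, -1)) = Mul(-4876, Rational(-1, 22711)) = Rational(4876, 22711)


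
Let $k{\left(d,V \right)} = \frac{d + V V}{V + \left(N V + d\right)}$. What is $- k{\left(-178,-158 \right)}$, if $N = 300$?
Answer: $\frac{27}{52} \approx 0.51923$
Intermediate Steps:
$k{\left(d,V \right)} = \frac{d + V^{2}}{d + 301 V}$ ($k{\left(d,V \right)} = \frac{d + V V}{V + \left(300 V + d\right)} = \frac{d + V^{2}}{V + \left(d + 300 V\right)} = \frac{d + V^{2}}{d + 301 V}$)
$- k{\left(-178,-158 \right)} = - \frac{-178 + \left(-158\right)^{2}}{-178 + 301 \left(-158\right)} = - \frac{-178 + 24964}{-178 - 47558} = - \frac{24786}{-47736} = - \frac{\left(-1\right) 24786}{47736} = \left(-1\right) \left(- \frac{27}{52}\right) = \frac{27}{52}$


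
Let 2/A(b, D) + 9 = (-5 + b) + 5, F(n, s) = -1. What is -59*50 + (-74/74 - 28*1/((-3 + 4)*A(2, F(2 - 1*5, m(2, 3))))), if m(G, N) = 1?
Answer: -2853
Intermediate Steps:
A(b, D) = 2/(-9 + b) (A(b, D) = 2/(-9 + ((-5 + b) + 5)) = 2/(-9 + b))
-59*50 + (-74/74 - 28*1/((-3 + 4)*A(2, F(2 - 1*5, m(2, 3))))) = -59*50 + (-74/74 - 28*(-7/(2*(-3 + 4)))) = -2950 + (-74*1/74 - 28/((2/(-7))*1)) = -2950 + (-1 - 28/((2*(-⅐))*1)) = -2950 + (-1 - 28/((-2/7*1))) = -2950 + (-1 - 28/(-2/7)) = -2950 + (-1 - 28*(-7/2)) = -2950 + (-1 + 98) = -2950 + 97 = -2853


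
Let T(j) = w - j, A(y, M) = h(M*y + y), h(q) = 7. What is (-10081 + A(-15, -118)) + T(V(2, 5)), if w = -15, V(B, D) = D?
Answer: -10094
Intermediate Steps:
A(y, M) = 7
T(j) = -15 - j
(-10081 + A(-15, -118)) + T(V(2, 5)) = (-10081 + 7) + (-15 - 1*5) = -10074 + (-15 - 5) = -10074 - 20 = -10094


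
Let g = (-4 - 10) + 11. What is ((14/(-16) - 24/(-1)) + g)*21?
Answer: 3381/8 ≈ 422.63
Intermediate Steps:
g = -3 (g = -14 + 11 = -3)
((14/(-16) - 24/(-1)) + g)*21 = ((14/(-16) - 24/(-1)) - 3)*21 = ((14*(-1/16) - 24*(-1)) - 3)*21 = ((-7/8 + 24) - 3)*21 = (185/8 - 3)*21 = (161/8)*21 = 3381/8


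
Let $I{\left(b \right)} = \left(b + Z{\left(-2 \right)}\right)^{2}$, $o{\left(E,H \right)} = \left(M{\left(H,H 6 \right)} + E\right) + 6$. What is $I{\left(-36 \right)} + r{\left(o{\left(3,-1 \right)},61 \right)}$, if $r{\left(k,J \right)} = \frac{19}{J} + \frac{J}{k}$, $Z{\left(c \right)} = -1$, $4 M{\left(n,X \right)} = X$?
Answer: $\frac{1260362}{915} \approx 1377.4$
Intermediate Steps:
$M{\left(n,X \right)} = \frac{X}{4}$
$o{\left(E,H \right)} = 6 + E + \frac{3 H}{2}$ ($o{\left(E,H \right)} = \left(\frac{H 6}{4} + E\right) + 6 = \left(\frac{6 H}{4} + E\right) + 6 = \left(\frac{3 H}{2} + E\right) + 6 = \left(E + \frac{3 H}{2}\right) + 6 = 6 + E + \frac{3 H}{2}$)
$I{\left(b \right)} = \left(-1 + b\right)^{2}$ ($I{\left(b \right)} = \left(b - 1\right)^{2} = \left(-1 + b\right)^{2}$)
$I{\left(-36 \right)} + r{\left(o{\left(3,-1 \right)},61 \right)} = \left(-1 - 36\right)^{2} + \left(\frac{19}{61} + \frac{61}{6 + 3 + \frac{3}{2} \left(-1\right)}\right) = \left(-37\right)^{2} + \left(19 \cdot \frac{1}{61} + \frac{61}{6 + 3 - \frac{3}{2}}\right) = 1369 + \left(\frac{19}{61} + \frac{61}{\frac{15}{2}}\right) = 1369 + \left(\frac{19}{61} + 61 \cdot \frac{2}{15}\right) = 1369 + \left(\frac{19}{61} + \frac{122}{15}\right) = 1369 + \frac{7727}{915} = \frac{1260362}{915}$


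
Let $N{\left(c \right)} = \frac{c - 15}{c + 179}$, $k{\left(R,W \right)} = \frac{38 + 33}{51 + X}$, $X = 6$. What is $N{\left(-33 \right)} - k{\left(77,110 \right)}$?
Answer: $- \frac{6551}{4161} \approx -1.5744$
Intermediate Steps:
$k{\left(R,W \right)} = \frac{71}{57}$ ($k{\left(R,W \right)} = \frac{38 + 33}{51 + 6} = \frac{71}{57}$)
$N{\left(c \right)} = \frac{-15 + c}{179 + c}$
$N{\left(-33 \right)} - k{\left(77,110 \right)} = \frac{-15 - 33}{179 - 33} - \frac{71}{57} = \frac{1}{146} \left(-48\right) - \frac{71}{57} = - \frac{24}{73} - \frac{71}{57} = - \frac{6551}{4161}$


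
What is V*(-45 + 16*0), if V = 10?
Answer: -450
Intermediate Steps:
V*(-45 + 16*0) = 10*(-45 + 16*0) = 10*(-45 + 0) = 10*(-45) = -450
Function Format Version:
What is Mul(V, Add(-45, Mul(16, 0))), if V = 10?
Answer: -450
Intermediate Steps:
Mul(V, Add(-45, Mul(16, 0))) = Mul(10, Add(-45, Mul(16, 0))) = Mul(10, Add(-45, 0)) = Mul(10, -45) = -450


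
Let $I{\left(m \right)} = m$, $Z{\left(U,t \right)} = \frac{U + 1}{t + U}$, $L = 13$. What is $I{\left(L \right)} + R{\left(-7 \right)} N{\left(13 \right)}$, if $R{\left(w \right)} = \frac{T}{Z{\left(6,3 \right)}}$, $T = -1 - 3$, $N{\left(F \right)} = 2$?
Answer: $\frac{19}{7} \approx 2.7143$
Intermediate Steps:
$T = -4$ ($T = -1 - 3 = -4$)
$Z{\left(U,t \right)} = \frac{1 + U}{U + t}$
$R{\left(w \right)} = - \frac{36}{7}$ ($R{\left(w \right)} = - \frac{4}{\frac{1}{6 + 3} \left(1 + 6\right)} = - \frac{4}{\frac{1}{9} \cdot 7} = - \frac{4}{\frac{7}{9}} = \left(-4\right) \frac{9}{7} = - \frac{36}{7}$)
$I{\left(L \right)} + R{\left(-7 \right)} N{\left(13 \right)} = 13 - \frac{72}{7} = \frac{19}{7}$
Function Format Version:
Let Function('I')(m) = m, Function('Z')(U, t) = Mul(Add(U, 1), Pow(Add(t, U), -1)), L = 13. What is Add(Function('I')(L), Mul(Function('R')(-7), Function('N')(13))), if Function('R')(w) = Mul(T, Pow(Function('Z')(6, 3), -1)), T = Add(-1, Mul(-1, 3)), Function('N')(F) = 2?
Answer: Rational(19, 7) ≈ 2.7143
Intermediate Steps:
T = -4 (T = Add(-1, -3) = -4)
Function('Z')(U, t) = Mul(Pow(Add(U, t), -1), Add(1, U)) (Function('Z')(U, t) = Mul(Add(1, U), Pow(Add(U, t), -1)) = Mul(Pow(Add(U, t), -1), Add(1, U)))
Function('R')(w) = Rational(-36, 7) (Function('R')(w) = Mul(-4, Pow(Mul(Pow(Add(6, 3), -1), Add(1, 6)), -1)) = Mul(-4, Pow(Mul(Pow(9, -1), 7), -1)) = Mul(-4, Pow(Mul(Rational(1, 9), 7), -1)) = Mul(-4, Pow(Rational(7, 9), -1)) = Mul(-4, Rational(9, 7)) = Rational(-36, 7))
Add(Function('I')(L), Mul(Function('R')(-7), Function('N')(13))) = Add(13, Mul(Rational(-36, 7), 2)) = Add(13, Rational(-72, 7)) = Rational(19, 7)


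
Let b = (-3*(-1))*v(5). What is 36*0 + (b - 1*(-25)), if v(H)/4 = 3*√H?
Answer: 25 + 36*√5 ≈ 105.50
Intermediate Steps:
v(H) = 12*√H (v(H) = 4*(3*√H) = 12*√H)
b = 36*√5 (b = (-3*(-1))*(12*√5) = 3*(12*√5) = 36*√5 ≈ 80.498)
36*0 + (b - 1*(-25)) = 36*0 + (36*√5 - 1*(-25)) = 0 + (36*√5 + 25) = 0 + (25 + 36*√5) = 25 + 36*√5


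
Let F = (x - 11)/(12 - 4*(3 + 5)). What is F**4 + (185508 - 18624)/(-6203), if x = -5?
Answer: -102714532/3876875 ≈ -26.494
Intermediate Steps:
F = 4/5 (F = (-5 - 11)/(12 - 4*(3 + 5)) = -16/(12 - 4*8) = -16/(12 - 32) = -16/(-20) = -16*(-1/20) = 4/5 ≈ 0.80000)
F**4 + (185508 - 18624)/(-6203) = (4/5)**4 + (185508 - 18624)/(-6203) = 256/625 + 166884*(-1/6203) = 256/625 - 166884/6203 = -102714532/3876875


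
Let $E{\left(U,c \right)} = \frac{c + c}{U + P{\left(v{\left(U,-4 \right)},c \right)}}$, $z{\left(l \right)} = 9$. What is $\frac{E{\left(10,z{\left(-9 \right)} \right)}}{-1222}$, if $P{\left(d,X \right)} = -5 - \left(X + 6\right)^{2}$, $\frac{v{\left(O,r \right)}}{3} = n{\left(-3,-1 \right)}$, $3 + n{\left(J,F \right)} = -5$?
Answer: $\frac{9}{134420} \approx 6.6954 \cdot 10^{-5}$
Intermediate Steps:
$n{\left(J,F \right)} = -8$ ($n{\left(J,F \right)} = -3 - 5 = -8$)
$v{\left(O,r \right)} = -24$ ($v{\left(O,r \right)} = 3 \left(-8\right) = -24$)
$P{\left(d,X \right)} = -5 - \left(6 + X\right)^{2}$
$E{\left(U,c \right)} = \frac{2 c}{-5 + U - \left(6 + c\right)^{2}}$ ($E{\left(U,c \right)} = \frac{c + c}{U - \left(5 + \left(6 + c\right)^{2}\right)} = \frac{2 c}{-5 + U - \left(6 + c\right)^{2}}$)
$\frac{E{\left(10,z{\left(-9 \right)} \right)}}{-1222} = \frac{\left(-2\right) 9 \frac{1}{5 + \left(6 + 9\right)^{2} - 10}}{-1222} = \left(-2\right) 9 \frac{1}{5 + 15^{2} - 10} \left(- \frac{1}{1222}\right) = \left(-2\right) 9 \frac{1}{5 + 225 - 10} \left(- \frac{1}{1222}\right) = \left(-2\right) 9 \cdot \frac{1}{220} \left(- \frac{1}{1222}\right) = \left(- \frac{9}{110}\right) \left(- \frac{1}{1222}\right) = \frac{9}{134420}$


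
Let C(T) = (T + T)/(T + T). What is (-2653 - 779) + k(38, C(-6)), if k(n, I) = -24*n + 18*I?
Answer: -4326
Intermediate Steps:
C(T) = 1 (C(T) = (2*T)/((2*T)) = (2*T)*(1/(2*T)) = 1)
(-2653 - 779) + k(38, C(-6)) = (-2653 - 779) + (-24*38 + 18*1) = -3432 + (-912 + 18) = -3432 - 894 = -4326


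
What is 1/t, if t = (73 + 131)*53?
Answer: 1/10812 ≈ 9.2490e-5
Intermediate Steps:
t = 10812 (t = 204*53 = 10812)
1/t = 1/10812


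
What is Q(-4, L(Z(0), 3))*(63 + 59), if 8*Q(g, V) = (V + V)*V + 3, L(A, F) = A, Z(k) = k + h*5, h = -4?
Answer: 48983/4 ≈ 12246.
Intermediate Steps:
Z(k) = -20 + k (Z(k) = k - 4*5 = k - 20 = -20 + k)
Q(g, V) = 3/8 + V²/4 (Q(g, V) = ((V + V)*V + 3)/8 = ((2*V)*V + 3)/8 = (2*V² + 3)/8 = (3 + 2*V²)/8 = 3/8 + V²/4)
Q(-4, L(Z(0), 3))*(63 + 59) = (3/8 + (-20 + 0)²/4)*(63 + 59) = (3/8 + (¼)*(-20)²)*122 = (3/8 + (¼)*400)*122 = (3/8 + 100)*122 = (803/8)*122 = 48983/4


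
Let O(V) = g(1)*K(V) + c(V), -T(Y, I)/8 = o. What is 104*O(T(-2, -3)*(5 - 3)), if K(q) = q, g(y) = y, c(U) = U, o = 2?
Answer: -6656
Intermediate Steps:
T(Y, I) = -16 (T(Y, I) = -8*2 = -16)
O(V) = 2*V (O(V) = 1*V + V = V + V = 2*V)
104*O(T(-2, -3)*(5 - 3)) = 104*(2*(-16*(5 - 3))) = 104*(2*(-16*2)) = 104*(2*(-32)) = 104*(-64) = -6656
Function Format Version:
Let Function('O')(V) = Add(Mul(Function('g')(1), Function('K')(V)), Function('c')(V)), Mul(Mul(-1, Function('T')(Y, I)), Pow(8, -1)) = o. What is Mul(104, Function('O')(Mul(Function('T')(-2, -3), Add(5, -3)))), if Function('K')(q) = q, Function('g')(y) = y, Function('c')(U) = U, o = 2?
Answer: -6656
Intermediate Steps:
Function('T')(Y, I) = -16 (Function('T')(Y, I) = Mul(-8, 2) = -16)
Function('O')(V) = Mul(2, V) (Function('O')(V) = Add(Mul(1, V), V) = Add(V, V) = Mul(2, V))
Mul(104, Function('O')(Mul(Function('T')(-2, -3), Add(5, -3)))) = Mul(104, Mul(2, Mul(-16, Add(5, -3)))) = Mul(104, Mul(2, Mul(-16, 2))) = Mul(104, Mul(2, -32)) = Mul(104, -64) = -6656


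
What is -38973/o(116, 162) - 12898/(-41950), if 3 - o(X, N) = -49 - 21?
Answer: -816987898/1531175 ≈ -533.57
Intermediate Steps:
o(X, N) = 73 (o(X, N) = 3 - (-49 - 21) = 3 - 1*(-70) = 3 + 70 = 73)
-38973/o(116, 162) - 12898/(-41950) = -38973/73 - 12898/(-41950) = -38973*1/73 - 12898*(-1/41950) = -38973/73 + 6449/20975 = -816987898/1531175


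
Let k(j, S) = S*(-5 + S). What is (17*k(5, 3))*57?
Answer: -5814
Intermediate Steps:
(17*k(5, 3))*57 = (17*(3*(-5 + 3)))*57 = (17*(3*(-2)))*57 = (17*(-6))*57 = -102*57 = -5814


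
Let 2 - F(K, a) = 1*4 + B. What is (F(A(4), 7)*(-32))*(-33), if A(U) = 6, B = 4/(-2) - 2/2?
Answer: 1056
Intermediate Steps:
B = -3 (B = 4*(-½) - 2*½ = -2 - 1 = -3)
F(K, a) = 1 (F(K, a) = 2 - (1*4 - 3) = 2 - (4 - 3) = 2 - 1*1 = 2 - 1 = 1)
(F(A(4), 7)*(-32))*(-33) = (1*(-32))*(-33) = -32*(-33) = 1056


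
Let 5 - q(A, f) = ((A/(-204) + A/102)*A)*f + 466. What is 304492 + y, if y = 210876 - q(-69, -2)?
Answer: 17536599/34 ≈ 5.1578e+5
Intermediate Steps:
q(A, f) = -461 - f*A²/204 (q(A, f) = 5 - (((A/(-204) + A/102)*A)*f + 466) = 5 - (((A*(-1/204) + A*(1/102))*A)*f + 466) = 5 - (((-A/204 + A/102)*A)*f + 466) = 5 - (((A/204)*A)*f + 466) = 5 - ((A²/204)*f + 466) = 5 - (f*A²/204 + 466) = 5 - (466 + f*A²/204) = 5 + (-466 - f*A²/204) = -461 - f*A²/204)
y = 7183871/34 (y = 210876 - (-461 - 1/204*(-2)*(-69)²) = 210876 - (-461 - 1/204*(-2)*4761) = 210876 - (-461 + 1587/34) = 210876 - 1*(-14087/34) = 210876 + 14087/34 = 7183871/34 ≈ 2.1129e+5)
304492 + y = 304492 + 7183871/34 = 17536599/34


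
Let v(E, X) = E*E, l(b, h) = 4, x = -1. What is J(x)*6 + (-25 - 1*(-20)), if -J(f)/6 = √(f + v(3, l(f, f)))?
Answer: -5 - 72*√2 ≈ -106.82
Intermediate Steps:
v(E, X) = E²
J(f) = -6*√(9 + f) (J(f) = -6*√(f + 3²) = -6*√(f + 9) = -6*√(9 + f))
J(x)*6 + (-25 - 1*(-20)) = -6*√(9 - 1)*6 + (-25 - 1*(-20)) = -12*√2*6 + (-25 + 20) = -12*√2*6 - 5 = -72*√2 - 5 = -5 - 72*√2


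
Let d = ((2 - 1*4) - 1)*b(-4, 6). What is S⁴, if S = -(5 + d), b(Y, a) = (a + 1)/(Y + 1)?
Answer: 20736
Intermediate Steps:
b(Y, a) = (1 + a)/(1 + Y)
d = 7 (d = ((2 - 1*4) - 1)*((1 + 6)/(1 - 4)) = ((2 - 4) - 1)*(7/(-3)) = (-2 - 1)*(-⅓*7) = -3*(-7/3) = 7)
S = -12 (S = -(5 + 7) = -1*12 = -12)
S⁴ = (-12)⁴ = 20736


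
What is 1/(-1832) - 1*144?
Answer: -263809/1832 ≈ -144.00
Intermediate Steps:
1/(-1832) - 1*144 = -1/1832 - 144 = -263809/1832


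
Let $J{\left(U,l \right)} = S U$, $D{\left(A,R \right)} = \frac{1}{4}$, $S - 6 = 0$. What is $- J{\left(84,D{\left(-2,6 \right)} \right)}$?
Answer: $-504$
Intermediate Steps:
$S = 6$ ($S = 6 + 0 = 6$)
$D{\left(A,R \right)} = \frac{1}{4}$
$J{\left(U,l \right)} = 6 U$
$- J{\left(84,D{\left(-2,6 \right)} \right)} = - 6 \cdot 84 = \left(-1\right) 504 = -504$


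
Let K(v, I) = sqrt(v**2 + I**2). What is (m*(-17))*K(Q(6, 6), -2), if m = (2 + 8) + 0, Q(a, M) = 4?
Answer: -340*sqrt(5) ≈ -760.26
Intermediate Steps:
m = 10 (m = 10 + 0 = 10)
K(v, I) = sqrt(I**2 + v**2)
(m*(-17))*K(Q(6, 6), -2) = (10*(-17))*sqrt((-2)**2 + 4**2) = -170*sqrt(4 + 16) = -340*sqrt(5)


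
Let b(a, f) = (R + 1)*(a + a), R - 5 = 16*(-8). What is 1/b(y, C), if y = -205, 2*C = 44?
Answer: 1/50020 ≈ 1.9992e-5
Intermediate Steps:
C = 22 (C = (½)*44 = 22)
R = -123 (R = 5 + 16*(-8) = 5 - 128 = -123)
b(a, f) = -244*a (b(a, f) = (-123 + 1)*(a + a) = -244*a)
1/b(y, C) = 1/(-244*(-205)) = 1/50020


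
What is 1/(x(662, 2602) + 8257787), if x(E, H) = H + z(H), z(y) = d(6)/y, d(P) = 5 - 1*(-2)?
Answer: 2602/21493532185 ≈ 1.2106e-7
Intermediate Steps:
d(P) = 7 (d(P) = 5 + 2 = 7)
z(y) = 7/y
x(E, H) = H + 7/H
1/(x(662, 2602) + 8257787) = 1/((2602 + 7/2602) + 8257787) = 1/(6770411/2602 + 8257787) = 1/(21493532185/2602) = 2602/21493532185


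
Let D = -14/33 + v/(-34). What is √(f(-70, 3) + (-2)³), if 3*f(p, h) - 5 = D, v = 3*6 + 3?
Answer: I*√8410138/1122 ≈ 2.5847*I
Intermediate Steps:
v = 21 (v = 18 + 3 = 21)
D = -1169/1122 (D = -14/33 + 21/(-34) = -14*1/33 + 21*(-1/34) = -14/33 - 21/34 = -1169/1122 ≈ -1.0419)
f(p, h) = 4441/3366 (f(p, h) = 5/3 + (⅓)*(-1169/1122) = 5/3 - 1169/3366 = 4441/3366)
√(f(-70, 3) + (-2)³) = √(4441/3366 + (-2)³) = √(4441/3366 - 8) = √(-22487/3366) = I*√8410138/1122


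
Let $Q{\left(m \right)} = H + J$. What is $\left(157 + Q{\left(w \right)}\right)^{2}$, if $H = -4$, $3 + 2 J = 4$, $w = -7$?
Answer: $\frac{94249}{4} \approx 23562.0$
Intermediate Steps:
$J = \frac{1}{2}$ ($J = - \frac{3}{2} + \frac{1}{2} \cdot 4 = - \frac{3}{2} + 2 = \frac{1}{2} \approx 0.5$)
$Q{\left(m \right)} = - \frac{7}{2}$ ($Q{\left(m \right)} = -4 + \frac{1}{2} = - \frac{7}{2}$)
$\left(157 + Q{\left(w \right)}\right)^{2} = \left(157 - \frac{7}{2}\right)^{2} = \left(\frac{307}{2}\right)^{2} = \frac{94249}{4}$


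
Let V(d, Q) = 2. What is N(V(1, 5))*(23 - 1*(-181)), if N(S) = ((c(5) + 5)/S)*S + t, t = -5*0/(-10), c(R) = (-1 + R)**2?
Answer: 4284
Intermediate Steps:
t = 0 (t = 0*(-1/10) = 0)
N(S) = 21 (N(S) = (((-1 + 5)**2 + 5)/S)*S + 0 = ((4**2 + 5)/S)*S + 0 = ((16 + 5)/S)*S + 0 = (21/S)*S + 0 = 21 + 0 = 21)
N(V(1, 5))*(23 - 1*(-181)) = 21*(23 - 1*(-181)) = 21*(23 + 181) = 21*204 = 4284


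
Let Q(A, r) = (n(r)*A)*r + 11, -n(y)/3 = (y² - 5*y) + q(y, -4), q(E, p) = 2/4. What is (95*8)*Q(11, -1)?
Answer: 171380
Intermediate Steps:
q(E, p) = ½ (q(E, p) = 2*(¼) = ½)
n(y) = -3/2 - 3*y² + 15*y (n(y) = -3*((y² - 5*y) + ½) = -3*(½ + y² - 5*y) = -3/2 - 3*y² + 15*y)
Q(A, r) = 11 + A*r*(-3/2 - 3*r² + 15*r) (Q(A, r) = ((-3/2 - 3*r² + 15*r)*A)*r + 11 = (A*(-3/2 - 3*r² + 15*r))*r + 11 = A*r*(-3/2 - 3*r² + 15*r) + 11 = 11 + A*r*(-3/2 - 3*r² + 15*r))
(95*8)*Q(11, -1) = (95*8)*(11 - 3/2*11*(-1)*(1 - 10*(-1) + 2*(-1)²)) = 760*(11 - 3/2*11*(-1)*(1 + 10 + 2*1)) = 760*(11 - 3/2*11*(-1)*(1 + 10 + 2)) = 760*(11 - 3/2*11*(-1)*13) = 760*(11 + 429/2) = 760*(451/2) = 171380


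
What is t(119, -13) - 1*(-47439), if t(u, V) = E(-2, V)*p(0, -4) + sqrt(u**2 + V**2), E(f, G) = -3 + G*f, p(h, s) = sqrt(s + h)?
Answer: 47439 + sqrt(14330) + 46*I ≈ 47559.0 + 46.0*I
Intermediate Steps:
p(h, s) = sqrt(h + s)
t(u, V) = sqrt(V**2 + u**2) + 2*I*(-3 - 2*V) (t(u, V) = (-3 + V*(-2))*sqrt(0 - 4) + sqrt(u**2 + V**2) = (-3 - 2*V)*sqrt(-4) + sqrt(V**2 + u**2) = (-3 - 2*V)*(2*I) + sqrt(V**2 + u**2) = 2*I*(-3 - 2*V) + sqrt(V**2 + u**2) = sqrt(V**2 + u**2) + 2*I*(-3 - 2*V))
t(119, -13) - 1*(-47439) = (sqrt((-13)**2 + 119**2) - 6*I - 4*I*(-13)) - 1*(-47439) = (sqrt(169 + 14161) - 6*I + 52*I) + 47439 = (sqrt(14330) - 6*I + 52*I) + 47439 = (sqrt(14330) + 46*I) + 47439 = 47439 + sqrt(14330) + 46*I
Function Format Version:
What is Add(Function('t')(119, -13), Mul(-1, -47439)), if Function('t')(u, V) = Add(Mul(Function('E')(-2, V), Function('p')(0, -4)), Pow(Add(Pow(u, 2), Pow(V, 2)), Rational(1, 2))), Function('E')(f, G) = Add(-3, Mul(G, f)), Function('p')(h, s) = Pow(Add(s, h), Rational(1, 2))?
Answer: Add(47439, Pow(14330, Rational(1, 2)), Mul(46, I)) ≈ Add(47559., Mul(46.000, I))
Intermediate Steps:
Function('p')(h, s) = Pow(Add(h, s), Rational(1, 2))
Function('t')(u, V) = Add(Pow(Add(Pow(V, 2), Pow(u, 2)), Rational(1, 2)), Mul(2, I, Add(-3, Mul(-2, V)))) (Function('t')(u, V) = Add(Mul(Add(-3, Mul(V, -2)), Pow(Add(0, -4), Rational(1, 2))), Pow(Add(Pow(u, 2), Pow(V, 2)), Rational(1, 2))) = Add(Mul(Add(-3, Mul(-2, V)), Pow(-4, Rational(1, 2))), Pow(Add(Pow(V, 2), Pow(u, 2)), Rational(1, 2))) = Add(Mul(Add(-3, Mul(-2, V)), Mul(2, I)), Pow(Add(Pow(V, 2), Pow(u, 2)), Rational(1, 2))) = Add(Mul(2, I, Add(-3, Mul(-2, V))), Pow(Add(Pow(V, 2), Pow(u, 2)), Rational(1, 2))) = Add(Pow(Add(Pow(V, 2), Pow(u, 2)), Rational(1, 2)), Mul(2, I, Add(-3, Mul(-2, V)))))
Add(Function('t')(119, -13), Mul(-1, -47439)) = Add(Add(Pow(Add(Pow(-13, 2), Pow(119, 2)), Rational(1, 2)), Mul(-6, I), Mul(-4, I, -13)), Mul(-1, -47439)) = Add(Add(Pow(Add(169, 14161), Rational(1, 2)), Mul(-6, I), Mul(52, I)), 47439) = Add(Add(Pow(14330, Rational(1, 2)), Mul(-6, I), Mul(52, I)), 47439) = Add(Add(Pow(14330, Rational(1, 2)), Mul(46, I)), 47439) = Add(47439, Pow(14330, Rational(1, 2)), Mul(46, I))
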